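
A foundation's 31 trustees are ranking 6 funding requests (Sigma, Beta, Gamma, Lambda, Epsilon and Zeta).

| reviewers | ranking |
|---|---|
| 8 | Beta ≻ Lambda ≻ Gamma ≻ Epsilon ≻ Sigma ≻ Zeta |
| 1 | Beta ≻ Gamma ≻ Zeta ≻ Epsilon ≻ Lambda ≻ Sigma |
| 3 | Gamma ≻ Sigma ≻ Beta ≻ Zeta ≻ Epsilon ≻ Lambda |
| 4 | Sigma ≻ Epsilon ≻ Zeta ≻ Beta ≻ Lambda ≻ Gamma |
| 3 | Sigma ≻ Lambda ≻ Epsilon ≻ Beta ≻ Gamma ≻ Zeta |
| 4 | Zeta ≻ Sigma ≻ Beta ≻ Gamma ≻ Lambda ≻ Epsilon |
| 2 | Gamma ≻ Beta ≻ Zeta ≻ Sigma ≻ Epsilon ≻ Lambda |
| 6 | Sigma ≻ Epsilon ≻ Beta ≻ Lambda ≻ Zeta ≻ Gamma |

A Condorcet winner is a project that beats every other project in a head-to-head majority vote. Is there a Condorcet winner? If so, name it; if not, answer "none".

Head-to-head results (31 reviewers):
Sigma–Beta: Sigma 20–11.
Sigma vs Gamma: Sigma wins 17–14.
Sigma vs Lambda: Sigma, 22–9.
Sigma vs Epsilon: Sigma, 22–9.
Sigma–Zeta: Sigma 24–7.
Beta–Gamma: Beta 26–5.
Beta–Lambda: Beta 28–3.
Beta–Epsilon: Beta 18–13.
Beta–Zeta: Beta 23–8.
Gamma vs Lambda: Lambda wins 21–10.
Gamma vs Epsilon: Gamma, 18–13.
Gamma vs Zeta: Gamma wins 17–14.
Lambda–Epsilon: Epsilon 16–15.
Lambda–Zeta: Lambda 17–14.
Epsilon–Zeta: Epsilon 21–10.
Sigma beats each of Beta, Gamma, Lambda, Epsilon, Zeta — Sigma is the Condorcet winner.

Sigma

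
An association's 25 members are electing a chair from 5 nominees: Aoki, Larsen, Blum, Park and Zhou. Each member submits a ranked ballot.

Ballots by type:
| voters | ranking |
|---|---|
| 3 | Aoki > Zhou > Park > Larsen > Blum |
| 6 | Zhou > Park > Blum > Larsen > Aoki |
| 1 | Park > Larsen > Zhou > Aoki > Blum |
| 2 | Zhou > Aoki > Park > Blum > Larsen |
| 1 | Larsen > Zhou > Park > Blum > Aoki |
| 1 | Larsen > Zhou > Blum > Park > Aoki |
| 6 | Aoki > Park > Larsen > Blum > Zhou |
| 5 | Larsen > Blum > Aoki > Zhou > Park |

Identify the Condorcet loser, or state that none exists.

none

Head-to-head results (25 voters):
Aoki vs Larsen: Aoki is ranked higher on 3+2+6 = 11 ballots, Larsen on 14. Larsen wins 14–11.
Aoki–Blum: Blum 13–12.
Aoki–Park: Aoki 16–9.
Aoki vs Zhou: 3+6+5 = 14 for Aoki, 11 for Zhou — Aoki by 14–11.
Larsen vs Blum: Larsen wins 17–8.
Larsen vs Park: Park wins 18–7.
Larsen vs Zhou: Larsen wins 14–11.
Blum vs Park: 6 to 19, Park.
Blum–Zhou: Zhou 14–11.
Park vs Zhou: Zhou, 18–7.
Each candidate has at least one pairwise win (Aoki beats Park; Larsen beats Aoki; Blum beats Aoki; Park beats Larsen; Zhou beats Blum) — no Condorcet loser.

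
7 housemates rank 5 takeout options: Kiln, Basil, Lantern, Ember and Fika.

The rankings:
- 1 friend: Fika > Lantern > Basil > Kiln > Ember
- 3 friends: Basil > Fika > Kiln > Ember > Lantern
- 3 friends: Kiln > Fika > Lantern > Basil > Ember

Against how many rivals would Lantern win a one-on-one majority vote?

2

Lantern against each rival (7 friends):
Lantern vs Kiln: Kiln wins 6–1.
Lantern vs Basil: Lantern, 4–3.
Lantern vs Ember: Lantern, 4–3.
Lantern vs Fika: Lantern preferred on 0 ballots; Fika wins 7–0.
Lantern beats Basil, Ember; loses to Kiln, Fika — 2 pairwise wins.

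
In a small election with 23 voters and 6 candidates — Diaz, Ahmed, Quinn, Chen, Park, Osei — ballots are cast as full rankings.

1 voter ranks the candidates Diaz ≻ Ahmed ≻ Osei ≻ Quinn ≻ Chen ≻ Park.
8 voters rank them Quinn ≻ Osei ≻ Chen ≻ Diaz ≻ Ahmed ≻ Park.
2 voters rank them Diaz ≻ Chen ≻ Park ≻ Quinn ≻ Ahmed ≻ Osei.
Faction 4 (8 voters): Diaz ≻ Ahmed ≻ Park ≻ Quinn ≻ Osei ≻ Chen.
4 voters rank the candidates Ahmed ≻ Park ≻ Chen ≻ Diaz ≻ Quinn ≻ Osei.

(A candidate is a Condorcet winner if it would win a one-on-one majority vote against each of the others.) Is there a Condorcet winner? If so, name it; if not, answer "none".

none

Check each pair by majority over 23 ballots:
Diaz vs Ahmed: Diaz is ranked higher on 1+8+2+8 = 19 ballots, Ahmed on 4. Diaz wins 19–4.
Diaz vs Quinn: Diaz preferred on 1+2+8+4 = 15 ballots; Diaz wins 15–8.
Diaz vs Chen: Chen wins 12–11.
Diaz vs Park: Diaz is ranked higher on 1+8+2+8 = 19 ballots, Park on 4. Diaz wins 19–4.
Diaz vs Osei: Diaz wins 15–8.
Ahmed–Quinn: Ahmed 13–10.
Ahmed vs Chen: Ahmed wins 13–10.
Ahmed–Park: Ahmed 21–2.
Ahmed–Osei: Ahmed 15–8.
Quinn vs Chen: 17 to 6, Quinn.
Quinn vs Park: Park wins 14–9.
Quinn vs Osei: Quinn preferred on 8+2+8+4 = 22 ballots; Quinn wins 22–1.
Chen vs Park: 11 to 12, Park.
Chen–Osei: Osei 17–6.
Park vs Osei: Park wins 14–9.
Every candidate loses at least once (Diaz loses to Chen; Ahmed loses to Diaz; Quinn loses to Diaz; Chen loses to Ahmed; Park loses to Diaz; Osei loses to Diaz). The majority relation contains the cycle Diaz beats Ahmed beats Chen beats Diaz, so there is no Condorcet winner.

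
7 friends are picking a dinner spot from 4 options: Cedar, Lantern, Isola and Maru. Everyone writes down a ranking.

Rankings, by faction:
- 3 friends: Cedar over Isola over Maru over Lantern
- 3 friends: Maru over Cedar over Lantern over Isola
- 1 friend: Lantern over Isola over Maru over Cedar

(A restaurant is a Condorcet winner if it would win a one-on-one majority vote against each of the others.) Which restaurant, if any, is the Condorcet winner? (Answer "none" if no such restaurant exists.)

none

Check each pair by majority over 7 ballots:
Cedar vs Lantern: Cedar, 6–1.
Cedar–Isola: Cedar 6–1.
Cedar vs Maru: Maru, 4–3.
Lantern vs Isola: Lantern, 4–3.
Lantern–Maru: Maru 6–1.
Isola vs Maru: Isola wins 4–3.
Each restaurant drops at least one matchup (Cedar loses to Maru; Lantern loses to Cedar; Isola loses to Cedar; Maru loses to Isola); the cycle Cedar > Isola > Maru > Cedar rules out a Condorcet winner.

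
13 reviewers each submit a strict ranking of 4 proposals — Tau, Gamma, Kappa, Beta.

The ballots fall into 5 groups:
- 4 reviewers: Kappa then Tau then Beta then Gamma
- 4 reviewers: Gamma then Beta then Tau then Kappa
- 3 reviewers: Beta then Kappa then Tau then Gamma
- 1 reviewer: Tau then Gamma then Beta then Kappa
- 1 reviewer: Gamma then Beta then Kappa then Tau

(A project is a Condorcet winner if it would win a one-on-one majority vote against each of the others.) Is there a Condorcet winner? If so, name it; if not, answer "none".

Head-to-head results (13 reviewers):
Tau vs Gamma: Tau, 8–5.
Tau vs Kappa: Kappa wins 8–5.
Tau vs Beta: 4+1 = 5 for Tau, 8 for Beta — Beta by 8–5.
Gamma vs Kappa: Kappa, 7–6.
Gamma–Beta: Beta 7–6.
Kappa vs Beta: Beta, 9–4.
Beta beats each of Tau, Gamma, Kappa — Beta is the Condorcet winner.

Beta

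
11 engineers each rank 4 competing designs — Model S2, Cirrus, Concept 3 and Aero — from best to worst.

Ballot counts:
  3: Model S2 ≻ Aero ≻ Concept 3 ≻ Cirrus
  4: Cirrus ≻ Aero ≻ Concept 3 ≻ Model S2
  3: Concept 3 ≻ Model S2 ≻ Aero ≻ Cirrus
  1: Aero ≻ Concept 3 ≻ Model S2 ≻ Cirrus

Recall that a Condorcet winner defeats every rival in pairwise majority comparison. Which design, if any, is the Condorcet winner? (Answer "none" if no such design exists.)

none

Pairwise majorities:
Model S2 vs Cirrus: Model S2, 7–4.
Model S2 vs Concept 3: Concept 3, 8–3.
Model S2 vs Aero: Model S2 wins 6–5.
Cirrus–Concept 3: Concept 3 7–4.
Cirrus–Aero: Aero 7–4.
Concept 3 vs Aero: Aero wins 8–3.
Each design drops at least one matchup (Model S2 loses to Concept 3; Cirrus loses to Model S2; Concept 3 loses to Aero; Aero loses to Model S2); the cycle Model S2 > Aero > Concept 3 > Model S2 rules out a Condorcet winner.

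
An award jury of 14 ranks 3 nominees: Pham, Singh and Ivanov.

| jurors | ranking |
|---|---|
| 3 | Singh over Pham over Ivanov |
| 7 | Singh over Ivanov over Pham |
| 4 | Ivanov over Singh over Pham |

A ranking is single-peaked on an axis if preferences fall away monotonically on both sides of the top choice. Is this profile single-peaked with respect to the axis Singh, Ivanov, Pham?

no

Axis positions: Singh=1, Ivanov=2, Pham=3.
Cluster 1: ranking walks positions 1-3-2; Pham is ranked above Ivanov even though Ivanov lies between Pham and the peak Singh on the axis — preferences dip and rise again. Not single-peaked.
Cluster 2 (peak Singh at position 1): ranking walks positions 1-2-3, expanding outward from the peak — single-peaked.
Cluster 3 (peak Ivanov at position 2): ranking walks positions 2-1-3, expanding outward from the peak — single-peaked.
Cluster 1 violates single-peakedness, so the profile is not single-peaked on this axis.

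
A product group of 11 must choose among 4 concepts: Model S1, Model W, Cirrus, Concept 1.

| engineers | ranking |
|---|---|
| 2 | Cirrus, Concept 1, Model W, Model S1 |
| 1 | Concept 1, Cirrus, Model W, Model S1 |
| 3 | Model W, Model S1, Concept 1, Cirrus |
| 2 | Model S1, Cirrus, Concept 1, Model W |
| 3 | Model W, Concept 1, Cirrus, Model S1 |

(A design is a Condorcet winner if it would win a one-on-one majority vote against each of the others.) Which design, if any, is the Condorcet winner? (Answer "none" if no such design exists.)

Pairwise majorities:
Model S1 vs Model W: Model W wins 9–2.
Model S1 vs Cirrus: Model S1 preferred on 3+2 = 5 ballots; Cirrus wins 6–5.
Model S1 vs Concept 1: Concept 1 wins 6–5.
Model W vs Cirrus: 6 to 5, Model W.
Model W vs Concept 1: Model W, 6–5.
Cirrus–Concept 1: Concept 1 7–4.
Only Model W has no losses; Model W is the Condorcet winner.

Model W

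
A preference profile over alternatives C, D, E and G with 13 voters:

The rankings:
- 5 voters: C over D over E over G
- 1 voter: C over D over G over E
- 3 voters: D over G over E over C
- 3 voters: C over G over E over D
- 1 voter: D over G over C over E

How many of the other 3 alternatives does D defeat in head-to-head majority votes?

D against each rival (13 voters):
D vs C: 4 to 9, C.
D vs E: D, 10–3.
D vs G: D preferred on 5+1+3+1 = 10 ballots; D wins 10–3.
D beats E, G; loses to C — 2 pairwise wins.

2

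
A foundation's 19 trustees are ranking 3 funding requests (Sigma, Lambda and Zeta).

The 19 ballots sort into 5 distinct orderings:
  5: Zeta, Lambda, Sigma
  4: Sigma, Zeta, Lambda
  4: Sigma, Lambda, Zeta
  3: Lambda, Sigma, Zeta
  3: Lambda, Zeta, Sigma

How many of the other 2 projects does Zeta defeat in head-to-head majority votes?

Zeta against each rival (19 reviewers):
Zeta vs Sigma: Sigma, 11–8.
Zeta vs Lambda: Zeta is ranked higher on 5+4 = 9 ballots, Lambda on 10. Lambda wins 10–9.
Zeta beats no one; loses to Sigma, Lambda — 0 pairwise wins.

0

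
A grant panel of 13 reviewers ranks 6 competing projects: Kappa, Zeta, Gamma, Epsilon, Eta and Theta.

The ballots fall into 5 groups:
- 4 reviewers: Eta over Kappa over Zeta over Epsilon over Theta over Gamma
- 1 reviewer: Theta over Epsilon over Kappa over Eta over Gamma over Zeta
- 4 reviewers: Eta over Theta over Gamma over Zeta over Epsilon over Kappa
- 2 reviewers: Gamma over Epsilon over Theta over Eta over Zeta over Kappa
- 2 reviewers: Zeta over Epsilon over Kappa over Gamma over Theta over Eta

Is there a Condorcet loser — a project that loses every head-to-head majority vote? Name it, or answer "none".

none

Pairwise majorities:
Kappa vs Zeta: Kappa is ranked higher on 4+1 = 5 ballots, Zeta on 8. Zeta wins 8–5.
Kappa–Gamma: Kappa 7–6.
Kappa vs Epsilon: Epsilon wins 9–4.
Kappa vs Eta: 3 to 10, Eta.
Kappa vs Theta: Theta wins 7–6.
Zeta–Gamma: Gamma 7–6.
Zeta vs Epsilon: Zeta, 10–3.
Zeta vs Eta: Zeta is ranked higher on 2 ballots, Eta on 11. Eta wins 11–2.
Zeta vs Theta: Theta wins 7–6.
Gamma vs Epsilon: Epsilon, 7–6.
Gamma vs Eta: Eta, 9–4.
Gamma vs Theta: Gamma is ranked higher on 2+2 = 4 ballots, Theta on 9. Theta wins 9–4.
Epsilon vs Eta: 1+2+2 = 5 for Epsilon, 8 for Eta — Eta by 8–5.
Epsilon–Theta: Epsilon 8–5.
Eta–Theta: Eta 8–5.
No project is winless: Kappa beats Gamma; Zeta beats Kappa; Gamma beats Zeta; Epsilon beats Kappa; Eta beats Kappa; Theta beats Kappa. There is no Condorcet loser.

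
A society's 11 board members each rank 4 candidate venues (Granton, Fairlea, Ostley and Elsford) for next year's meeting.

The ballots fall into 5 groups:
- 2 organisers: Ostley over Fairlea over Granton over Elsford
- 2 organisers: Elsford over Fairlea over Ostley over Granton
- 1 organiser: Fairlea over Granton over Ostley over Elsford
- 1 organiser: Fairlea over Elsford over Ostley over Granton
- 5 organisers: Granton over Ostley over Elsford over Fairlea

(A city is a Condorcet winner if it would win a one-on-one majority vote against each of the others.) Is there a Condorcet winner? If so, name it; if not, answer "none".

none

Check each pair by majority over 11 ballots:
Granton vs Fairlea: Granton preferred on 5 ballots; Fairlea wins 6–5.
Granton vs Ostley: 1+5 = 6 for Granton, 5 for Ostley — Granton by 6–5.
Granton vs Elsford: Granton preferred on 2+1+5 = 8 ballots; Granton wins 8–3.
Fairlea vs Ostley: Fairlea preferred on 2+1+1 = 4 ballots; Ostley wins 7–4.
Fairlea vs Elsford: 2+1+1 = 4 for Fairlea, 7 for Elsford — Elsford by 7–4.
Ostley vs Elsford: 8 to 3, Ostley.
Every city loses at least once (Granton loses to Fairlea; Fairlea loses to Ostley; Ostley loses to Granton; Elsford loses to Granton). The majority relation contains the cycle Granton beats Ostley beats Fairlea beats Granton, so there is no Condorcet winner.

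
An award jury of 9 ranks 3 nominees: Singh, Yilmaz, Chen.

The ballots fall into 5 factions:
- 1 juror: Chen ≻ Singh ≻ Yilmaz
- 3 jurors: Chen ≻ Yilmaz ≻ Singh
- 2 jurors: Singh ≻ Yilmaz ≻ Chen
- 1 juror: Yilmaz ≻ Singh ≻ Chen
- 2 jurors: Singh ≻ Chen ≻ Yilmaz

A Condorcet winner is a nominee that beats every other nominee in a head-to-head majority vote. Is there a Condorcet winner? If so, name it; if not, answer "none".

Singh

Pairwise majorities:
Singh–Yilmaz: Singh 5–4.
Singh vs Chen: Singh wins 5–4.
Yilmaz vs Chen: Yilmaz preferred on 2+1 = 3 ballots; Chen wins 6–3.
Singh defeats every rival head-to-head and is the Condorcet winner.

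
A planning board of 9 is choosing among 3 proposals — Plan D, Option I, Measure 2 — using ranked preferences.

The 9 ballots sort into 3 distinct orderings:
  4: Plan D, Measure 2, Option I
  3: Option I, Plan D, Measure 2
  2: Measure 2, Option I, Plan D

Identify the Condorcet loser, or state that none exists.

Head-to-head results (9 council members):
Plan D vs Option I: Option I wins 5–4.
Plan D–Measure 2: Plan D 7–2.
Option I–Measure 2: Measure 2 6–3.
No option is winless: Plan D beats Measure 2; Option I beats Plan D; Measure 2 beats Option I. There is no Condorcet loser.

none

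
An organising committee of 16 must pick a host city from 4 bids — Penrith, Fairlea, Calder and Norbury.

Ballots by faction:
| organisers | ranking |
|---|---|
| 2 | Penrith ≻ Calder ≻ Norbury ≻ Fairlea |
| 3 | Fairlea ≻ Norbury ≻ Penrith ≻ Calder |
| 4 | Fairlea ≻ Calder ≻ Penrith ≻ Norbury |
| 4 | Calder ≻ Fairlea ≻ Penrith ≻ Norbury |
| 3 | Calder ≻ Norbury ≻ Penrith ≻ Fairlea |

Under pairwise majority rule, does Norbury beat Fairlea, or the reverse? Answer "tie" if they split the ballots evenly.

Fairlea

Ballots ranking Norbury above Fairlea: 2 + 3 = 5.
Ballots ranking Fairlea above Norbury: 16 − 5 = 11.
Fairlea wins the head-to-head 11–5.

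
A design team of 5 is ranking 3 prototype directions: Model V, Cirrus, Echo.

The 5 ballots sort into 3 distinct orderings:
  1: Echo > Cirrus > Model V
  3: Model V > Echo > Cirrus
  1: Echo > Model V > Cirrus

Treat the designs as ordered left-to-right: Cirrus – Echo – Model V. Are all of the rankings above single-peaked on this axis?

yes

Axis positions: Cirrus=1, Echo=2, Model V=3.
Bloc 1 (peak Echo at position 2): ranking walks positions 2-1-3, expanding outward from the peak — single-peaked.
Bloc 2 (peak Model V at position 3): ranking walks positions 3-2-1, expanding outward from the peak — single-peaked.
Bloc 3 (peak Echo at position 2): ranking walks positions 2-3-1, expanding outward from the peak — single-peaked.
Every ranking is single-peaked on this axis.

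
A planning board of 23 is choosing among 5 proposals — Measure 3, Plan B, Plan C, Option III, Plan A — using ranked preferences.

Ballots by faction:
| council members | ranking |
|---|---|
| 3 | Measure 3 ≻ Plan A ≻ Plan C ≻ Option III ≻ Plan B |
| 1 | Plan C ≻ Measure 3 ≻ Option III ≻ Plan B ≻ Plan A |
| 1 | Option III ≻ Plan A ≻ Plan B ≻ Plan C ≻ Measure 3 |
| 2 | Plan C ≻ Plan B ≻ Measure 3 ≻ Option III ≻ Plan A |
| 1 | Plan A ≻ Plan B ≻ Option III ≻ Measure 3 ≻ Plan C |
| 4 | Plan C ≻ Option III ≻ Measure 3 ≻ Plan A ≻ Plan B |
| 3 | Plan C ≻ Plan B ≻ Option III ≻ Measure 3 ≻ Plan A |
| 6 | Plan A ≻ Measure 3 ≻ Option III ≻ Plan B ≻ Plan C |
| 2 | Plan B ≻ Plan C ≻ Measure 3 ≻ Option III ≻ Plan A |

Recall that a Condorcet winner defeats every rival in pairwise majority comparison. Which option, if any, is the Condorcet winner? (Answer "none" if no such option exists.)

Plan C

Pairwise majorities:
Measure 3–Plan B: Measure 3 14–9.
Measure 3–Plan C: Plan C 13–10.
Measure 3 vs Option III: Measure 3 wins 14–9.
Measure 3–Plan A: Measure 3 15–8.
Plan B–Plan C: Plan C 13–10.
Plan B vs Option III: Option III wins 15–8.
Plan B–Plan A: Plan A 15–8.
Plan C vs Option III: 3+1+2+4+3+2 = 15 for Plan C, 8 for Option III — Plan C by 15–8.
Plan C vs Plan A: 12 to 11, Plan C.
Option III–Plan A: Option III 13–10.
Only Plan C has no losses; Plan C is the Condorcet winner.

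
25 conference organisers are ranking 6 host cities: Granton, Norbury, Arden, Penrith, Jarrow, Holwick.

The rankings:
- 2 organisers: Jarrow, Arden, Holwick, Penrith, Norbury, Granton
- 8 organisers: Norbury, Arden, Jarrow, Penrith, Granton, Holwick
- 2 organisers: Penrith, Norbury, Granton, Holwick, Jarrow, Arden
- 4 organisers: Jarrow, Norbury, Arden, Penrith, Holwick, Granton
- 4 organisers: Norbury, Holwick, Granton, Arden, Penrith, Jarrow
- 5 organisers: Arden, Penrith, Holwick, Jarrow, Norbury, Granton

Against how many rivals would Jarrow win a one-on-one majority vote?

3

Jarrow against each rival (25 organisers):
Jarrow vs Granton: Jarrow preferred on 2+8+4+5 = 19 ballots; Jarrow wins 19–6.
Jarrow vs Norbury: Norbury wins 14–11.
Jarrow–Arden: Arden 17–8.
Jarrow vs Penrith: Jarrow wins 14–11.
Jarrow vs Holwick: Jarrow preferred on 2+8+4 = 14 ballots; Jarrow wins 14–11.
Jarrow beats Granton, Penrith, Holwick; loses to Norbury, Arden — 3 pairwise wins.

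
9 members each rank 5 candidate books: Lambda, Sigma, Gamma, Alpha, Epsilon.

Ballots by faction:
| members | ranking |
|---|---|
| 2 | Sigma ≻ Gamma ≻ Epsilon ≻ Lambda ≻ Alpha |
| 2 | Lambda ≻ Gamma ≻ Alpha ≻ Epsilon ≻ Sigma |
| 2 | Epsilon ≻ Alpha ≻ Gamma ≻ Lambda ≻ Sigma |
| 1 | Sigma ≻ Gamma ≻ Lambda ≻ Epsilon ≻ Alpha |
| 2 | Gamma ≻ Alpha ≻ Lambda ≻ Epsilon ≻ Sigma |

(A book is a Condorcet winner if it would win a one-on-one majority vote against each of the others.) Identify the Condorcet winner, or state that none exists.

Gamma

Head-to-head results (9 members):
Lambda vs Sigma: 6 to 3, Lambda.
Lambda vs Gamma: Gamma wins 7–2.
Lambda vs Alpha: Lambda is ranked higher on 2+2+1 = 5 ballots, Alpha on 4. Lambda wins 5–4.
Lambda–Epsilon: Lambda 5–4.
Sigma vs Gamma: 3 to 6, Gamma.
Sigma vs Alpha: Alpha wins 6–3.
Sigma–Epsilon: Epsilon 6–3.
Gamma–Alpha: Gamma 7–2.
Gamma vs Epsilon: Gamma wins 7–2.
Alpha–Epsilon: Epsilon 5–4.
Gamma wins every pairwise contest, so Gamma is the Condorcet winner.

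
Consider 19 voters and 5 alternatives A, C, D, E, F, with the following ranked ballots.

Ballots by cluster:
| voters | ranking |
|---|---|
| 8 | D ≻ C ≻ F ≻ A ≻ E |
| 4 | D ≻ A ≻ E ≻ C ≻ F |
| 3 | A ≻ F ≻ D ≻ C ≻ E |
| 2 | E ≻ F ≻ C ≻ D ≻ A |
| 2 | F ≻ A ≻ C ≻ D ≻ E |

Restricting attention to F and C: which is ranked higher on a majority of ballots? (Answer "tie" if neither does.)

C

Ballots ranking F above C: 3 + 2 + 2 = 7.
Ballots ranking C above F: 19 − 7 = 12.
C wins the head-to-head 12–7.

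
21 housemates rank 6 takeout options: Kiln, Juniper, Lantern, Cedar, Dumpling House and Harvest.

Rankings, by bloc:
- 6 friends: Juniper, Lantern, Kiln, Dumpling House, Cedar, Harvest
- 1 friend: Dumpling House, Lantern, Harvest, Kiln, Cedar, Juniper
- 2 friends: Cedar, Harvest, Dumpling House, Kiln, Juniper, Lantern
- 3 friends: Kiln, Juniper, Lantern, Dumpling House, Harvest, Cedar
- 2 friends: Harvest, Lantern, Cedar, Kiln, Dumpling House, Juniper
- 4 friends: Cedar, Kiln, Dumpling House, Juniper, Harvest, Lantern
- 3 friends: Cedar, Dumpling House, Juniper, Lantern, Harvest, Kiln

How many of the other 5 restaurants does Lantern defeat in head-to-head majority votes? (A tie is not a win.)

Lantern against each rival (21 friends):
Lantern–Kiln: Lantern 12–9.
Lantern vs Juniper: Juniper wins 18–3.
Lantern vs Cedar: Lantern preferred on 6+1+3+2 = 12 ballots; Lantern wins 12–9.
Lantern vs Dumpling House: Lantern wins 11–10.
Lantern vs Harvest: 13 to 8, Lantern.
Lantern beats Kiln, Cedar, Dumpling House, Harvest; loses to Juniper — 4 pairwise wins.

4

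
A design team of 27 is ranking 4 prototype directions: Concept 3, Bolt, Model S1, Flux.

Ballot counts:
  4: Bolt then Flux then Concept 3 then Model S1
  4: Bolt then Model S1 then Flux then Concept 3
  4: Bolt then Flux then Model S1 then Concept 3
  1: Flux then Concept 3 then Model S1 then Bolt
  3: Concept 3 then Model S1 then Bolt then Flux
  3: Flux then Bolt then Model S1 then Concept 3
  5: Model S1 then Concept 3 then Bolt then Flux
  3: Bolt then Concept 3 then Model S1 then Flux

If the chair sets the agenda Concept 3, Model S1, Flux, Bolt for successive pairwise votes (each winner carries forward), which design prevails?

Round 1: Concept 3 vs Model S1 — 11–16, Model S1 advances.
Round 2: Model S1 vs Flux — 15–12, Model S1 advances.
Round 3: Model S1 vs Bolt — 9–18, Bolt advances.
Bolt survives the agenda.

Bolt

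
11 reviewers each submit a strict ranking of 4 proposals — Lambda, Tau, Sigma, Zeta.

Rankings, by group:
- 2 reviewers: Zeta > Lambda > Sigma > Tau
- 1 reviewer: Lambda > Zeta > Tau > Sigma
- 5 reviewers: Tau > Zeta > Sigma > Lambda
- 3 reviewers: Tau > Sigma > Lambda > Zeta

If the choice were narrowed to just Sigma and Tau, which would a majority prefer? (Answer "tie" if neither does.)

Ballots ranking Sigma above Tau: 2.
Ballots ranking Tau above Sigma: 11 − 2 = 9.
Tau wins the head-to-head 9–2.

Tau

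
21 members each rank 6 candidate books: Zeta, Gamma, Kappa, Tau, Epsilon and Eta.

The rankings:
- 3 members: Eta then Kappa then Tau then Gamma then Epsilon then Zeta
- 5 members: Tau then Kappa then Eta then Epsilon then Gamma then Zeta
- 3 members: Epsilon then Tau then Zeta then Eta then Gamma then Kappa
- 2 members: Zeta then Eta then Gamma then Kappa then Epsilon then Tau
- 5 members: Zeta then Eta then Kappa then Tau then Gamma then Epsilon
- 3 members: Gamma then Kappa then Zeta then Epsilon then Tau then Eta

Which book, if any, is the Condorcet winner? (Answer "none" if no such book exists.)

none

Check each pair by majority over 21 ballots:
Zeta vs Gamma: 3+2+5 = 10 for Zeta, 11 for Gamma — Gamma by 11–10.
Zeta vs Kappa: 3+2+5 = 10 for Zeta, 11 for Kappa — Kappa by 11–10.
Zeta vs Tau: 10 to 11, Tau.
Zeta vs Epsilon: Zeta preferred on 2+5+3 = 10 ballots; Epsilon wins 11–10.
Zeta vs Eta: Zeta preferred on 3+2+5+3 = 13 ballots; Zeta wins 13–8.
Gamma vs Kappa: 3+2+3 = 8 for Gamma, 13 for Kappa — Kappa by 13–8.
Gamma vs Tau: 2+3 = 5 for Gamma, 16 for Tau — Tau by 16–5.
Gamma vs Epsilon: 13 to 8, Gamma.
Gamma vs Eta: Gamma preferred on 3 ballots; Eta wins 18–3.
Kappa vs Tau: Kappa is ranked higher on 3+2+5+3 = 13 ballots, Tau on 8. Kappa wins 13–8.
Kappa vs Epsilon: 18 to 3, Kappa.
Kappa vs Eta: 8 to 13, Eta.
Tau vs Epsilon: 13 to 8, Tau.
Tau vs Eta: Tau preferred on 5+3+3 = 11 ballots; Tau wins 11–10.
Epsilon vs Eta: Epsilon is ranked higher on 3+3 = 6 ballots, Eta on 15. Eta wins 15–6.
Every book loses at least once (Zeta loses to Gamma; Gamma loses to Kappa; Kappa loses to Eta; Tau loses to Kappa; Epsilon loses to Gamma; Eta loses to Zeta). The majority relation contains the cycle Zeta > Eta > Gamma > Zeta, so there is no Condorcet winner.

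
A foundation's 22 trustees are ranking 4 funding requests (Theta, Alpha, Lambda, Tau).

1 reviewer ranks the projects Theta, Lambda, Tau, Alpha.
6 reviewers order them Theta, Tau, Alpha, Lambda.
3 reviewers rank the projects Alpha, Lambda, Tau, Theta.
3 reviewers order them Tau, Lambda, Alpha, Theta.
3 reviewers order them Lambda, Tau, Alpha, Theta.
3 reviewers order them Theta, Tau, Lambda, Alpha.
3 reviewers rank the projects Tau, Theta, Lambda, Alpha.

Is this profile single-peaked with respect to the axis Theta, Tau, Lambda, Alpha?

no

Axis positions: Theta=1, Tau=2, Lambda=3, Alpha=4.
Bloc 1: ranking walks positions 1-3-2-4; Lambda is ranked above Tau even though Tau lies between Lambda and the peak Theta on the axis — preferences dip and rise again. Not single-peaked.
Bloc 2: ranking walks positions 1-2-4-3; Alpha is ranked above Lambda even though Lambda lies between Alpha and the peak Theta on the axis — preferences dip and rise again. Not single-peaked.
Bloc 3 (peak Alpha at position 4): ranking walks positions 4-3-2-1, expanding outward from the peak — single-peaked.
Bloc 4 (peak Tau at position 2): ranking walks positions 2-3-4-1, expanding outward from the peak — single-peaked.
Bloc 5 (peak Lambda at position 3): ranking walks positions 3-2-4-1, expanding outward from the peak — single-peaked.
Bloc 6 (peak Theta at position 1): ranking walks positions 1-2-3-4, expanding outward from the peak — single-peaked.
Bloc 7 (peak Tau at position 2): ranking walks positions 2-1-3-4, expanding outward from the peak — single-peaked.
Bloc 1 violates single-peakedness, so the profile is not single-peaked on this axis.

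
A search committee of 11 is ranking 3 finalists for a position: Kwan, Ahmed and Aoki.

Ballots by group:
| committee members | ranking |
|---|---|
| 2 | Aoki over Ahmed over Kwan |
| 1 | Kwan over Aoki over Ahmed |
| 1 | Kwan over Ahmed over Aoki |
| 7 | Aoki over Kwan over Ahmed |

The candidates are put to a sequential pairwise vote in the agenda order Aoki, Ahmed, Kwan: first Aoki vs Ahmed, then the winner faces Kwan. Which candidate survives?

Aoki

Round 1: Aoki vs Ahmed — 10–1, Aoki advances.
Round 2: Aoki vs Kwan — 9–2, Aoki advances.
Aoki survives the agenda.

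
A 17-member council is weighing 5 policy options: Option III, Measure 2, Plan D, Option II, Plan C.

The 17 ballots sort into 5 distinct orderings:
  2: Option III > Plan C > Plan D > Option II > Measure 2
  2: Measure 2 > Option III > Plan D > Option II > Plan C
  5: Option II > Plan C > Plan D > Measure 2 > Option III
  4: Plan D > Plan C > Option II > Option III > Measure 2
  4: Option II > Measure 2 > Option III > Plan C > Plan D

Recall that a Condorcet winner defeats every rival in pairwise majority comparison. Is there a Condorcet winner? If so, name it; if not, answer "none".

Option II

Pairwise majorities:
Option III–Measure 2: Measure 2 11–6.
Option III–Plan D: Plan D 9–8.
Option III vs Option II: Option II wins 13–4.
Option III vs Plan C: Plan C wins 9–8.
Measure 2–Plan D: Plan D 11–6.
Measure 2 vs Option II: Option II wins 15–2.
Measure 2 vs Plan C: Plan C, 11–6.
Plan D vs Option II: Option II, 9–8.
Plan D–Plan C: Plan C 11–6.
Option II vs Plan C: Option II wins 11–6.
Option II wins every pairwise contest, so Option II is the Condorcet winner.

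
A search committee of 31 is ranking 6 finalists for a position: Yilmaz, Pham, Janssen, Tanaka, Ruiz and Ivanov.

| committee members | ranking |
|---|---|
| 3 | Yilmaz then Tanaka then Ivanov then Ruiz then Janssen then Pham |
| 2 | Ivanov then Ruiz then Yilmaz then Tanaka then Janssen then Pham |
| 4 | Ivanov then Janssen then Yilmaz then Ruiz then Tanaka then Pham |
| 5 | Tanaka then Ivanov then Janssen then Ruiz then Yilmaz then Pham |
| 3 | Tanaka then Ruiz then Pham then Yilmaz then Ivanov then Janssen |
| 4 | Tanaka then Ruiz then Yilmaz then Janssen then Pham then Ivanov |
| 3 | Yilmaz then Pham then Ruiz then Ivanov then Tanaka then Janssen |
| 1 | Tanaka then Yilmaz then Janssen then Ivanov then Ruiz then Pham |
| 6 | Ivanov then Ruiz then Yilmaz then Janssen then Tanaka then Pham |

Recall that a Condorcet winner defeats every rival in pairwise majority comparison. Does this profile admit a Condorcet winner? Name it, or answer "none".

none

Head-to-head results (31 committee members):
Yilmaz–Pham: Yilmaz 28–3.
Yilmaz vs Janssen: Yilmaz, 22–9.
Yilmaz vs Tanaka: Yilmaz, 18–13.
Yilmaz vs Ruiz: Ruiz wins 20–11.
Yilmaz vs Ivanov: Ivanov wins 17–14.
Pham vs Janssen: Janssen, 25–6.
Pham vs Tanaka: Tanaka, 28–3.
Pham vs Ruiz: Ruiz wins 28–3.
Pham vs Ivanov: Ivanov wins 21–10.
Janssen–Tanaka: Tanaka 21–10.
Janssen vs Ruiz: Ruiz wins 21–10.
Janssen vs Ivanov: Ivanov wins 26–5.
Tanaka–Ruiz: Tanaka 16–15.
Tanaka vs Ivanov: Tanaka wins 16–15.
Ruiz–Ivanov: Ivanov 21–10.
Each candidate drops at least one matchup (Yilmaz loses to Ruiz; Pham loses to Yilmaz; Janssen loses to Yilmaz; Tanaka loses to Yilmaz; Ruiz loses to Tanaka; Ivanov loses to Tanaka); the cycle Yilmaz > Tanaka > Ruiz > Yilmaz rules out a Condorcet winner.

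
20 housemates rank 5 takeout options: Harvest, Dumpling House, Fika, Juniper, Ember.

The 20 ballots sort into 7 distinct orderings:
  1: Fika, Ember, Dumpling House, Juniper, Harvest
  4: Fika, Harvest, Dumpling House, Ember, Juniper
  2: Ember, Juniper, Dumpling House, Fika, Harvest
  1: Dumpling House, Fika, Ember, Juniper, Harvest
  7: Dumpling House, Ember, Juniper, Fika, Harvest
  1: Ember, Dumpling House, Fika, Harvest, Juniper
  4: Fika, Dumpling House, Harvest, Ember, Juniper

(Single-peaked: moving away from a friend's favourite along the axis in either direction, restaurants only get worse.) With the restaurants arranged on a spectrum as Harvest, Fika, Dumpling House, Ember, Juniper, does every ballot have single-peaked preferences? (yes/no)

no

Axis positions: Harvest=1, Fika=2, Dumpling House=3, Ember=4, Juniper=5.
Cluster 1: ranking walks positions 2-4-3-5-1; Ember is ranked above Dumpling House even though Dumpling House lies between Ember and the peak Fika on the axis — preferences dip and rise again. Not single-peaked.
Cluster 2 (peak Fika at position 2): ranking walks positions 2-1-3-4-5, expanding outward from the peak — single-peaked.
Cluster 3 (peak Ember at position 4): ranking walks positions 4-5-3-2-1, expanding outward from the peak — single-peaked.
Cluster 4 (peak Dumpling House at position 3): ranking walks positions 3-2-4-5-1, expanding outward from the peak — single-peaked.
Cluster 5 (peak Dumpling House at position 3): ranking walks positions 3-4-5-2-1, expanding outward from the peak — single-peaked.
Cluster 6 (peak Ember at position 4): ranking walks positions 4-3-2-1-5, expanding outward from the peak — single-peaked.
Cluster 7 (peak Fika at position 2): ranking walks positions 2-3-1-4-5, expanding outward from the peak — single-peaked.
Cluster 1 violates single-peakedness, so the profile is not single-peaked on this axis.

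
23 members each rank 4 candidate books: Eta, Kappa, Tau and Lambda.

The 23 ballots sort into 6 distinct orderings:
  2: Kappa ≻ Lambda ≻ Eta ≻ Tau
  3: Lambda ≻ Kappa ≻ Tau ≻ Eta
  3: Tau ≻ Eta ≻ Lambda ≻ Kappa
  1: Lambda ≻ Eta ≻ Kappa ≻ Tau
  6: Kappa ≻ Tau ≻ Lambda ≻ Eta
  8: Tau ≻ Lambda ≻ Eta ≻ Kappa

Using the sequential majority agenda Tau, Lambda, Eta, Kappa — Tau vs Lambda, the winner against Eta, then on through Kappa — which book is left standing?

Round 1: Tau vs Lambda — 17–6, Tau advances.
Round 2: Tau vs Eta — 20–3, Tau advances.
Round 3: Tau vs Kappa — 11–12, Kappa advances.
The agenda winner is Kappa.

Kappa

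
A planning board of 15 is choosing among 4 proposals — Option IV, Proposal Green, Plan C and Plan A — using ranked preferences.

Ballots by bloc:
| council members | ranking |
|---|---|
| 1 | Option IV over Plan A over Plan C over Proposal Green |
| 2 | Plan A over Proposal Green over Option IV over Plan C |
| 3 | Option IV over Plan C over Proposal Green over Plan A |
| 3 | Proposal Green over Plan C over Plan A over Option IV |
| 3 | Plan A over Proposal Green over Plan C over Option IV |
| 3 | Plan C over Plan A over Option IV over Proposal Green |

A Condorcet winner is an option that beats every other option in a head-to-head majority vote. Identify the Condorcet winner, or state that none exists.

none

Head-to-head results (15 council members):
Option IV–Proposal Green: Proposal Green 8–7.
Option IV–Plan C: Plan C 9–6.
Option IV vs Plan A: Plan A, 11–4.
Proposal Green vs Plan C: Proposal Green wins 8–7.
Proposal Green vs Plan A: Plan A wins 9–6.
Plan C–Plan A: Plan C 9–6.
Every option loses at least once (Option IV loses to Proposal Green; Proposal Green loses to Plan A; Plan C loses to Proposal Green; Plan A loses to Plan C). The majority relation contains the cycle Proposal Green → Plan C → Plan A → Proposal Green, so there is no Condorcet winner.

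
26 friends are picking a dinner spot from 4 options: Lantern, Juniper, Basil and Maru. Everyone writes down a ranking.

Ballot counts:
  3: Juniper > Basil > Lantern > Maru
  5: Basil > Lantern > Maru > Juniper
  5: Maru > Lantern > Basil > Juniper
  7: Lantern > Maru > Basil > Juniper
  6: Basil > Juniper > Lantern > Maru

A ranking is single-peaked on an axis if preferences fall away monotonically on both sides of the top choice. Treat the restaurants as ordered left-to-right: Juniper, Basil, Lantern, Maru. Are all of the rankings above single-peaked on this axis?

yes

Axis positions: Juniper=1, Basil=2, Lantern=3, Maru=4.
Faction 1 (peak Juniper at position 1): ranking walks positions 1-2-3-4, expanding outward from the peak — single-peaked.
Faction 2 (peak Basil at position 2): ranking walks positions 2-3-4-1, expanding outward from the peak — single-peaked.
Faction 3 (peak Maru at position 4): ranking walks positions 4-3-2-1, expanding outward from the peak — single-peaked.
Faction 4 (peak Lantern at position 3): ranking walks positions 3-4-2-1, expanding outward from the peak — single-peaked.
Faction 5 (peak Basil at position 2): ranking walks positions 2-1-3-4, expanding outward from the peak — single-peaked.
Every ranking is single-peaked on this axis.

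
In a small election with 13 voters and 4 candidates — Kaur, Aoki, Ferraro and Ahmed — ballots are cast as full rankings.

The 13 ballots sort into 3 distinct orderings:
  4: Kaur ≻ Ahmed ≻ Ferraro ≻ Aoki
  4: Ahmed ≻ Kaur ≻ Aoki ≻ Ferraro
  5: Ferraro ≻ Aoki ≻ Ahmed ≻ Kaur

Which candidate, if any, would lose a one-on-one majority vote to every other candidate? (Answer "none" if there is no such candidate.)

Pairwise majorities:
Kaur vs Aoki: Kaur, 8–5.
Kaur–Ferraro: Kaur 8–5.
Kaur vs Ahmed: Kaur preferred on 4 ballots; Ahmed wins 9–4.
Aoki vs Ferraro: Aoki is ranked higher on 4 ballots, Ferraro on 9. Ferraro wins 9–4.
Aoki vs Ahmed: 5 for Aoki, 8 for Ahmed — Ahmed by 8–5.
Ferraro vs Ahmed: Ahmed wins 8–5.
Aoki loses to every other candidate — it is the Condorcet loser.

Aoki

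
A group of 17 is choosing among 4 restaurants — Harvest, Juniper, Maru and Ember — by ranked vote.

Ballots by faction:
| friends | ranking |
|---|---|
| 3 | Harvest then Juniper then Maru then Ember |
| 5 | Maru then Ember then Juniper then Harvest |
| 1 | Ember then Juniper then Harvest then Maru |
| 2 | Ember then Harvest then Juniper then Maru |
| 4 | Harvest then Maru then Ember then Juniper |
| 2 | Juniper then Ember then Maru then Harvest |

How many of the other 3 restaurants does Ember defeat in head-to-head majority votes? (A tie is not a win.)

Ember against each rival (17 friends):
Ember vs Harvest: Ember preferred on 5+1+2+2 = 10 ballots; Ember wins 10–7.
Ember vs Juniper: Ember wins 12–5.
Ember vs Maru: 1+2+2 = 5 for Ember, 12 for Maru — Maru by 12–5.
Ember beats Harvest, Juniper; loses to Maru — 2 pairwise wins.

2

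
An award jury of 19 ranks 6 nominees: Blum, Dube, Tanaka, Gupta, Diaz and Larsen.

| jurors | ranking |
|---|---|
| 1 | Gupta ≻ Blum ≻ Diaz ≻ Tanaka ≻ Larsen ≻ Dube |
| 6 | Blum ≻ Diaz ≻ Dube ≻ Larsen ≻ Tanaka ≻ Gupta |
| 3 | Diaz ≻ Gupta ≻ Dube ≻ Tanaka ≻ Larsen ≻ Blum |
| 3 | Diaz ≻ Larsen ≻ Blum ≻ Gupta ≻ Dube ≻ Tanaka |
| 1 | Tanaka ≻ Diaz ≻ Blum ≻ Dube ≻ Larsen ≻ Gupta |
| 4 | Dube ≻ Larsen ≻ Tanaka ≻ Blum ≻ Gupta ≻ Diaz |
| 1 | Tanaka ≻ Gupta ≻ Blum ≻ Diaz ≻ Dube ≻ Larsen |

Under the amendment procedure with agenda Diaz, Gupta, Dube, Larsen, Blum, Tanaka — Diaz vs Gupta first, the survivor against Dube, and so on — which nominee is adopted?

Blum

Round 1: Diaz vs Gupta — 13–6, Diaz advances.
Round 2: Diaz vs Dube — 15–4, Diaz advances.
Round 3: Diaz vs Larsen — 15–4, Diaz advances.
Round 4: Diaz vs Blum — 7–12, Blum advances.
Round 5: Blum vs Tanaka — 10–9, Blum advances.
The agenda winner is Blum.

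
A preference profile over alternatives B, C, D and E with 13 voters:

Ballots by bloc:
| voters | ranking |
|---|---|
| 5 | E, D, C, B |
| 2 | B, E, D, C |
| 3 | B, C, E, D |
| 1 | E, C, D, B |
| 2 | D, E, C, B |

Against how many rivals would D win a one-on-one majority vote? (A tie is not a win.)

2

D against each rival (13 voters):
D vs B: D, 8–5.
D vs C: D wins 9–4.
D vs E: 2 for D, 11 for E — E by 11–2.
D beats B, C; loses to E — 2 pairwise wins.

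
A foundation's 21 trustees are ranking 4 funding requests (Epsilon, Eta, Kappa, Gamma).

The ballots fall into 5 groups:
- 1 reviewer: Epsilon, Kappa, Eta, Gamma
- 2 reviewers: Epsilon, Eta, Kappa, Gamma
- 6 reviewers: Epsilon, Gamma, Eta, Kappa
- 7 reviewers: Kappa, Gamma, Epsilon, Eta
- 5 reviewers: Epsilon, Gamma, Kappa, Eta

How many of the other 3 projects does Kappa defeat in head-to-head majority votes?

Kappa against each rival (21 reviewers):
Kappa vs Epsilon: Epsilon wins 14–7.
Kappa vs Eta: Kappa, 13–8.
Kappa vs Gamma: Kappa preferred on 1+2+7 = 10 ballots; Gamma wins 11–10.
Kappa beats Eta; loses to Epsilon, Gamma — 1 pairwise win.

1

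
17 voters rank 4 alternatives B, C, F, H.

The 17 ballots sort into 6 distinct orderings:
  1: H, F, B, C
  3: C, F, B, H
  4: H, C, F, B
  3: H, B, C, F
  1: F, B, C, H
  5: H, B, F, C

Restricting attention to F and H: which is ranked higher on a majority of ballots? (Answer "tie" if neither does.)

H

Ballots ranking F above H: 3 + 1 = 4.
Ballots ranking H above F: 17 − 4 = 13.
H wins the head-to-head 13–4.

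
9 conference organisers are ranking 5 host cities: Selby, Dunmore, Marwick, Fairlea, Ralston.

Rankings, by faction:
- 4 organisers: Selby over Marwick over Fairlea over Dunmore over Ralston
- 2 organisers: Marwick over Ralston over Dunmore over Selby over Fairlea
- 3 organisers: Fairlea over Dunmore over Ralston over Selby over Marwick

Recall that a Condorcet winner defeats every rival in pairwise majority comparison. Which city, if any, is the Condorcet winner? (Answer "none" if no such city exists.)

none

Pairwise majorities:
Selby vs Dunmore: Selby is ranked higher on 4 ballots, Dunmore on 5. Dunmore wins 5–4.
Selby vs Marwick: 4+3 = 7 for Selby, 2 for Marwick — Selby by 7–2.
Selby vs Fairlea: Selby is ranked higher on 4+2 = 6 ballots, Fairlea on 3. Selby wins 6–3.
Selby vs Ralston: Selby preferred on 4 ballots; Ralston wins 5–4.
Dunmore vs Marwick: 3 for Dunmore, 6 for Marwick — Marwick by 6–3.
Dunmore vs Fairlea: 2 for Dunmore, 7 for Fairlea — Fairlea by 7–2.
Dunmore vs Ralston: Dunmore preferred on 4+3 = 7 ballots; Dunmore wins 7–2.
Marwick vs Fairlea: Marwick is ranked higher on 4+2 = 6 ballots, Fairlea on 3. Marwick wins 6–3.
Marwick vs Ralston: 6 to 3, Marwick.
Fairlea vs Ralston: Fairlea preferred on 4+3 = 7 ballots; Fairlea wins 7–2.
Every city loses at least once (Selby loses to Dunmore; Dunmore loses to Marwick; Marwick loses to Selby; Fairlea loses to Selby; Ralston loses to Dunmore). The majority relation contains the cycle Selby → Marwick → Dunmore → Selby, so there is no Condorcet winner.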